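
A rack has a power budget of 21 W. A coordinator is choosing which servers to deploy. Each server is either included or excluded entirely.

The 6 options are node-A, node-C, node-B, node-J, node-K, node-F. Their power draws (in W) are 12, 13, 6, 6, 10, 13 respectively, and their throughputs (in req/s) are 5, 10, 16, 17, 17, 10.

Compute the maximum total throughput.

Allowing fractional choices, the relaxed optimum would be about 48.3, but servers are indivisible.
node-B + node-J: power draw 6 + 6 = 12 ≤ 21, throughput 16 + 17 = 33.
node-J + node-K: power draw 6 + 10 = 16 ≤ 21, throughput 17 + 17 = 34.
node-B + node-K: power draw 6 + 10 = 16 ≤ 21, throughput 16 + 17 = 33.
Best is node-J and node-K with total throughput 34.

34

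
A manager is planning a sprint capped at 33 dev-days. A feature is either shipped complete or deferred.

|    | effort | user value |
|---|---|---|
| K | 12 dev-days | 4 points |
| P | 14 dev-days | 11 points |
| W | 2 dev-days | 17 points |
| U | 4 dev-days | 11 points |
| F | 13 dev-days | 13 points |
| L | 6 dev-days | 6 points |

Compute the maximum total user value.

52

Take P, W, U, and F: effort 14 + 2 + 4 + 13 = 33 ≤ 33, user value 11 + 17 + 11 + 13 = 52.
No other feasible combination does better.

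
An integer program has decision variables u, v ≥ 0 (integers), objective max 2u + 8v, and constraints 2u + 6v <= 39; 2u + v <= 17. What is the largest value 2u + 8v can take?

(u,v)=(1,6): 2·1+6·6=38≤39, 2·1+1·6=8≤17, objective 50.
(u,v)=(0,6): 2·0+6·6=36≤39, 2·0+1·6=6≤17, objective 48.
(u,v)=(2,5): 2·2+6·5=34≤39, 2·2+1·5=9≤17, objective 44.
(u,v)=(1,5): 2·1+6·5=32≤39, 2·1+1·5=7≤17, objective 42.
Maximum is 50 at (u,v)=(1,6).

50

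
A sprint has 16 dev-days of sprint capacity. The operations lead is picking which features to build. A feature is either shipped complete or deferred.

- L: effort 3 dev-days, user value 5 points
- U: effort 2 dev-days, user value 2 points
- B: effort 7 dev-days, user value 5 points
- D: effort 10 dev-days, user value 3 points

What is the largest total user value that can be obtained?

12

Take L, U, and B: effort 3 + 2 + 7 = 12 ≤ 16, user value 5 + 2 + 5 = 12.
No other feasible combination does better.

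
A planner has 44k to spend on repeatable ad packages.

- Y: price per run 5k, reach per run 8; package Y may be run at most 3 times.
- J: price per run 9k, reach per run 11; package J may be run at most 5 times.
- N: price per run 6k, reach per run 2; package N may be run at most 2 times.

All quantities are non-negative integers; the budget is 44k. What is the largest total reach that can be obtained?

57

Y has the best ratio (8/5); taking only Y gives at most 3×8 = 24 (stopped by the supply cap of 3).
Mixing does better — 3×Y and 3×J: price 42 ≤ 44, reach 3·8 + 3·11 = 57.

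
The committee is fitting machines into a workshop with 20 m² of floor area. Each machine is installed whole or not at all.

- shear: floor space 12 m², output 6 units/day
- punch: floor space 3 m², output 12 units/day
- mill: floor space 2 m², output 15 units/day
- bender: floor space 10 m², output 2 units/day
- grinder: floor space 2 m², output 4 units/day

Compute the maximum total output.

Allowing fractional choices, the relaxed optimum would be about 37.2, but machines are indivisible.
shear + punch + mill + grinder: floor space 12 + 3 + 2 + 2 = 19 ≤ 20, output 6 + 12 + 15 + 4 = 37.
shear + punch + mill: floor space 12 + 3 + 2 = 17 ≤ 20, output 6 + 12 + 15 = 33.
Best is shear, punch, mill, and grinder with total output 37.

37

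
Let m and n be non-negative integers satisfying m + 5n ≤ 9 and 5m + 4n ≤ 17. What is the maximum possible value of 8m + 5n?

The continuous relaxation peaks at (3.4, 0) with value 27.20; rounding to a feasible lattice point costs some objective.
(m,n)=(3,0) is feasible, giving 24.
(m,n)=(2,1) is feasible, giving 21.
(m,n)=(2,0) is feasible, giving 16.
Maximum is 24 at (m,n)=(3,0).

24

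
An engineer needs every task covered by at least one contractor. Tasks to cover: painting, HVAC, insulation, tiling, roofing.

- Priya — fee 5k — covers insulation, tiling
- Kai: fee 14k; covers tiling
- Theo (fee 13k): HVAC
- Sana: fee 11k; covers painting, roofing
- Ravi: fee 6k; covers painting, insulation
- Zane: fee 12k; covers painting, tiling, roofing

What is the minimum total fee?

29

This is a weighted set-cover instance.
Choose Priya, Theo, and Sana: together they cover painting, HVAC, insulation, tiling, roofing — every task.
Total fee: 5 + 13 + 11 = 29.
No cover costs less than 29.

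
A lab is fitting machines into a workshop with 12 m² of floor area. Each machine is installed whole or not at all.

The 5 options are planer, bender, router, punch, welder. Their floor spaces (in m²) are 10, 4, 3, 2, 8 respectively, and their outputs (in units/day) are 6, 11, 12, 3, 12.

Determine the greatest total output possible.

26

router + welder: floor space 3 + 8 = 11 ≤ 12, output 12 + 12 = 24.
bender + router: floor space 4 + 3 = 7 ≤ 12, output 11 + 12 = 23.
bender + router + punch: floor space 4 + 3 + 2 = 9 ≤ 12, output 11 + 12 + 3 = 26.
Best is bender, router, and punch with total output 26.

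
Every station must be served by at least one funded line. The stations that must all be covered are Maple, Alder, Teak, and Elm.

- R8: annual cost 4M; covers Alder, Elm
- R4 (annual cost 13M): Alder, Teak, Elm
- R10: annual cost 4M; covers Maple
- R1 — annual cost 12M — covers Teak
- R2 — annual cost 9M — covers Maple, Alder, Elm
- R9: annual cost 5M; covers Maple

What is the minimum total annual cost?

17

The greedy cost-per-new-station heuristic would pick R8, R10, and R1 for 20, but a cheaper cover exists.
Choose R4 and R10: together they cover Maple, Alder, Teak, Elm — every station.
Total annual cost: 13 + 4 = 17.
No cover costs less than 17.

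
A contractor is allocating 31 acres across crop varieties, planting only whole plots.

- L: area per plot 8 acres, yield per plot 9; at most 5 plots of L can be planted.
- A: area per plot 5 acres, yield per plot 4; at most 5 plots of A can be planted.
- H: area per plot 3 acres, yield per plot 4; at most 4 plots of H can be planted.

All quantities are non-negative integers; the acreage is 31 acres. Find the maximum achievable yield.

35

This is a bounded integer knapsack.
Take 3×L and 2×H: area 30 ≤ 31, yield 3·9 + 2·4 = 35.
No other integer combination yields more.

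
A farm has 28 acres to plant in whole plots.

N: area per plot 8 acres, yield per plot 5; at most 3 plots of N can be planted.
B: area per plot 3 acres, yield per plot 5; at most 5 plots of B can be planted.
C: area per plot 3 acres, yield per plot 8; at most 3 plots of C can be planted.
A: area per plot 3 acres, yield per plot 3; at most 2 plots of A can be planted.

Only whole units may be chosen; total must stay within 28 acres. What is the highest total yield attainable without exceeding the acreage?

This is a bounded integer knapsack.
Take 5×B, 3×C, and 1×A: area 27 ≤ 28, yield 5·5 + 3·8 + 1·3 = 52.
C has the best ratio (8/3) and is taken to its limit of 3; remaining capacity is filled optimally with the others.

52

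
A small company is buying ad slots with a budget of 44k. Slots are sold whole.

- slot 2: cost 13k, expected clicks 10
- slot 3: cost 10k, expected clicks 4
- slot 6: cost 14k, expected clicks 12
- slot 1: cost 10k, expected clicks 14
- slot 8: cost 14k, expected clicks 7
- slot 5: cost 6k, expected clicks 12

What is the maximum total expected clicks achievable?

48

This is a 0-1 knapsack instance.
slot 6 + slot 1 + slot 8 + slot 5: cost 14 + 10 + 14 + 6 = 44 ≤ 44, expected clicks 12 + 14 + 7 + 12 = 45.
slot 2 + slot 6 + slot 1 + slot 5: cost 13 + 14 + 10 + 6 = 43 ≤ 44, expected clicks 10 + 12 + 14 + 12 = 48.
Best is slot 2, slot 6, slot 1, and slot 5 with total expected clicks 48.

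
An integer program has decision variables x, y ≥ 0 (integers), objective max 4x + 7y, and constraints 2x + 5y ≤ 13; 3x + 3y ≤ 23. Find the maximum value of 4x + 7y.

24

The continuous relaxation peaks at (6.5, 0) with value 26.00; rounding to a feasible lattice point costs some objective.
(x,y)=(6,0): 2·6+5·0=12≤13, 3·6+3·0=18≤23, objective 24.
(x,y)=(5,0): 2·5+5·0=10≤13, 3·5+3·0=15≤23, objective 20.
No feasible integer point exceeds 24.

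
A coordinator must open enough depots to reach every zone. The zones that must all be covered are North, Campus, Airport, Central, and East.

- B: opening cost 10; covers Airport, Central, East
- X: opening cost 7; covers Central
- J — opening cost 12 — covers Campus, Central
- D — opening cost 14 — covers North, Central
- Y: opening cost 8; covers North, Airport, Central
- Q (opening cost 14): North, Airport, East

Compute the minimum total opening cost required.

26

The greedy cost-per-new-zone heuristic would pick Y, B, and J for 30, but a cheaper cover exists.
Choose J and Q: together they cover North, Campus, Airport, Central, East — every zone.
Total opening cost: 12 + 14 = 26.
No cover costs less than 26.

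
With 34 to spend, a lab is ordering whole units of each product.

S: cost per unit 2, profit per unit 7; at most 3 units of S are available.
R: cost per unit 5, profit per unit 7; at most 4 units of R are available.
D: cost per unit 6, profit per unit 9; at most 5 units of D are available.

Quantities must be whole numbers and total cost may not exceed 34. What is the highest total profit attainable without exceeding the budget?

This is a bounded integer knapsack.
Take 3×S, 2×R, and 3×D: cost 34 ≤ 34, profit 3·7 + 2·7 + 3·9 = 62.
S has the best ratio (7/2) and is taken to its limit of 3; remaining capacity is filled optimally with the others.

62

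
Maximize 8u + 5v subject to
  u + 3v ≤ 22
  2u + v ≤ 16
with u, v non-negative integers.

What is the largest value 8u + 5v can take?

68

Relaxing integrality, the LP optimum is 69.60 at (u,v) = (5.2, 5.6), which is not an integer point.
(u,v)=(6,4) is feasible, giving 68.
(u,v)=(5,5) is feasible, giving 65.
(u,v)=(6,3) is feasible, giving 63.
No feasible integer point exceeds 68.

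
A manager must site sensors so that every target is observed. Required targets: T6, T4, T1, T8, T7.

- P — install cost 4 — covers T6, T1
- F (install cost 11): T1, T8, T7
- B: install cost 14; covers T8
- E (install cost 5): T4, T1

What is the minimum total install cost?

20

This is an integer covering problem.
Choose P, F, and E: together they cover T6, T4, T1, T8, T7 — every target.
Total install cost: 4 + 11 + 5 = 20.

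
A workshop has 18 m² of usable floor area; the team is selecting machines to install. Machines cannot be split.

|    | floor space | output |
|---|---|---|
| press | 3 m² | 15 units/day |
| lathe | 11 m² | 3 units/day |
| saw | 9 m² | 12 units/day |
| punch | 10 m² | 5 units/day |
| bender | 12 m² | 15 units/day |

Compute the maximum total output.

30

This is an integer program with binary decision variables.
Allowing fractional choices, the relaxed optimum would be about 34.5, but machines are indivisible.
press + saw: floor space 3 + 9 = 12 ≤ 18, output 15 + 12 = 27.
press + bender: floor space 3 + 12 = 15 ≤ 18, output 15 + 15 = 30.
press + punch: floor space 3 + 10 = 13 ≤ 18, output 15 + 5 = 20.
Best is press and bender with total output 30.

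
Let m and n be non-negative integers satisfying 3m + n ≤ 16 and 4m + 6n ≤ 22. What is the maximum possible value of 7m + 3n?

The continuous relaxation peaks at (5.29, 0.143) with value 37.43; rounding to a feasible lattice point costs some objective.
(m,n)=(5,0): 3·5+1·0=15≤16, 4·5+6·0=20≤22, objective 35.
(m,n)=(4,1): 3·4+1·1=13≤16, 4·4+6·1=22≤22, objective 31.
(m,n)=(4,0): 3·4+1·0=12≤16, 4·4+6·0=16≤22, objective 28.
No feasible integer point exceeds 35.

35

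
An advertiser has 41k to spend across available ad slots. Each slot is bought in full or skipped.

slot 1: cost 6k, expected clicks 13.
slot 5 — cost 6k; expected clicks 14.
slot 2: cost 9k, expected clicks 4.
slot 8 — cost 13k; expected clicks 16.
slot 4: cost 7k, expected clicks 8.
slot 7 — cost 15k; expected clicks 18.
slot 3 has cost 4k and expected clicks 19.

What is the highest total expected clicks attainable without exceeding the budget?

Allowing fractional choices, the relaxed optimum would be about 76.4, but ad slots are indivisible.
slot 1 + slot 5 + slot 4 + slot 7 + slot 3: cost 6 + 6 + 7 + 15 + 4 = 38 ≤ 41, expected clicks 13 + 14 + 8 + 18 + 19 = 72.
slot 1 + slot 5 + slot 2 + slot 7 + slot 3: cost 6 + 6 + 9 + 15 + 4 = 40 ≤ 41, expected clicks 13 + 14 + 4 + 18 + 19 = 68.
slot 1 + slot 5 + slot 8 + slot 4 + slot 3: cost 6 + 6 + 13 + 7 + 4 = 36 ≤ 41, expected clicks 13 + 14 + 16 + 8 + 19 = 70.
Best is slot 1, slot 5, slot 4, slot 7, and slot 3 with total expected clicks 72.

72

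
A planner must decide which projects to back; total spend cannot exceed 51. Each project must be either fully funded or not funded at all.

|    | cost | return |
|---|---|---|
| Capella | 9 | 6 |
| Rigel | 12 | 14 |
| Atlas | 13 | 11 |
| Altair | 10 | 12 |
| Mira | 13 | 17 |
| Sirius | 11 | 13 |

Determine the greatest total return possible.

Rigel + Altair + Mira + Sirius: cost 12 + 10 + 13 + 11 = 46 ≤ 51, return 14 + 12 + 17 + 13 = 56.
Rigel + Atlas + Mira + Sirius: cost 12 + 13 + 13 + 11 = 49 ≤ 51, return 14 + 11 + 17 + 13 = 55.
Best is Rigel, Altair, Mira, and Sirius with total return 56.

56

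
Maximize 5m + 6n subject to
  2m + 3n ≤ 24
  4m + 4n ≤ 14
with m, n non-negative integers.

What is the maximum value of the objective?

18

The continuous relaxation peaks at (0, 3.5) with value 21.00; rounding to a feasible lattice point costs some objective.
(m,n)=(0,3): 2·0+3·3=9≤24, 4·0+4·3=12≤14, objective 18.
(m,n)=(1,2): 2·1+3·2=8≤24, 4·1+4·2=12≤14, objective 17.
(m,n)=(0,2): 2·0+3·2=6≤24, 4·0+4·2=8≤14, objective 12.
The best lattice point is (0,3), giving 18.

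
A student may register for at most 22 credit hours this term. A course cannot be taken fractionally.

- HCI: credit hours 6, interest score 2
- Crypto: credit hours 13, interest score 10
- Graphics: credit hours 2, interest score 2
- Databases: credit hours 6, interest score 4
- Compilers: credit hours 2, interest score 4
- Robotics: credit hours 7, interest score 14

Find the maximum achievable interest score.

This is an integer program with binary decision variables.
Allowing fractional choices, the relaxed optimum would be about 28.5, but courses are indivisible.
Crypto + Graphics + Robotics: credit hours 13 + 2 + 7 = 22 ≤ 22, interest score 10 + 2 + 14 = 26.
Crypto + Compilers + Robotics: credit hours 13 + 2 + 7 = 22 ≤ 22, interest score 10 + 4 + 14 = 28.
Graphics + Databases + Compilers + Robotics: credit hours 2 + 6 + 2 + 7 = 17 ≤ 22, interest score 2 + 4 + 4 + 14 = 24.
Best is Crypto, Compilers, and Robotics with total interest score 28.

28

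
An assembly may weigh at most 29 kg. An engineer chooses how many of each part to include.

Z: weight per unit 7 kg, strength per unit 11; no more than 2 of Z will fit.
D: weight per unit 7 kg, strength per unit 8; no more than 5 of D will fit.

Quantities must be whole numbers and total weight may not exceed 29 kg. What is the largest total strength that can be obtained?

38

2×Z and 2×D: weight 28 ≤ 29, strength 2·11 + 2·8 = 38.
1×Z and 3×D: weight 28 ≤ 29, strength 1·11 + 3·8 = 35.
Best is 38.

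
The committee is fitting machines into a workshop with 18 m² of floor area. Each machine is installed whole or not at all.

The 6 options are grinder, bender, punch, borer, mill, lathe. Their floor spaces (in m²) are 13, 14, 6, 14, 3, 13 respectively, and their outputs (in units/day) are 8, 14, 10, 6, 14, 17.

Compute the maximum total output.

31

Take mill and lathe: floor space 3 + 13 = 16 ≤ 18, output 14 + 17 = 31.
No other feasible combination does better.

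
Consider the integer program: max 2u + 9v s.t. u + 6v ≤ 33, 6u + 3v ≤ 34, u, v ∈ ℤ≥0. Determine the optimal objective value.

51

Relaxing integrality, the LP optimum is 51.09 at (u,v) = (3.18, 4.97), which is not an integer point.
(u,v)=(3,5) is feasible, giving 51.
(u,v)=(2,5) is feasible, giving 49.
(u,v)=(3,4) is feasible, giving 42.
Maximum is 51 at (u,v)=(3,5).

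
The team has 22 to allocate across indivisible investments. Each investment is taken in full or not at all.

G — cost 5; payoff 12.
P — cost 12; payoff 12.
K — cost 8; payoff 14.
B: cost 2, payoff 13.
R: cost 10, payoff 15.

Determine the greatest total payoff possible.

Take K, B, and R: cost 8 + 2 + 10 = 20 ≤ 22, payoff 14 + 13 + 15 = 42.
No other feasible combination does better.

42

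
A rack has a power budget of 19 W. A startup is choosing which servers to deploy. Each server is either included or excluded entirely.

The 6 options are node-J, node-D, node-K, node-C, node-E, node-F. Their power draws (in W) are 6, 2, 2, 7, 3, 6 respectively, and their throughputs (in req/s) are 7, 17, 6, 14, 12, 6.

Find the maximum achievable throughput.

50

node-J + node-D + node-C + node-E: power draw 6 + 2 + 7 + 3 = 18 ≤ 19, throughput 7 + 17 + 14 + 12 = 50.
node-D + node-K + node-C + node-E: power draw 2 + 2 + 7 + 3 = 14 ≤ 19, throughput 17 + 6 + 14 + 12 = 49.
node-D + node-C + node-E + node-F: power draw 2 + 7 + 3 + 6 = 18 ≤ 19, throughput 17 + 14 + 12 + 6 = 49.
Best is node-J, node-D, node-C, and node-E with total throughput 50.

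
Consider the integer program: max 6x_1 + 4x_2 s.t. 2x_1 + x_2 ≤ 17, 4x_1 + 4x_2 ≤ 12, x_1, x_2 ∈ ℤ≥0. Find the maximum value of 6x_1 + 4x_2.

(x_1,x_2)=(3,0) is feasible, giving 18.
(x_1,x_2)=(2,1) is feasible, giving 16.
Maximum is 18 at (x_1,x_2)=(3,0).

18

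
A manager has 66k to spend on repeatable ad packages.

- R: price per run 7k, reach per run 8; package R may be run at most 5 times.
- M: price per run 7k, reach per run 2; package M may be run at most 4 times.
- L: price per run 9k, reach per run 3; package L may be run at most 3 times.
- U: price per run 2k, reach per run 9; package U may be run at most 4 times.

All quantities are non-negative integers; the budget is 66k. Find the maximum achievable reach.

U has the best ratio (9/2); taking only U gives at most 4×9 = 36 (stopped by the supply cap of 4).
Mixing does better — 5×R, 2×M, 1×L, and 4×U: price 66 ≤ 66, reach 5·8 + 2·2 + 1·3 + 4·9 = 83.

83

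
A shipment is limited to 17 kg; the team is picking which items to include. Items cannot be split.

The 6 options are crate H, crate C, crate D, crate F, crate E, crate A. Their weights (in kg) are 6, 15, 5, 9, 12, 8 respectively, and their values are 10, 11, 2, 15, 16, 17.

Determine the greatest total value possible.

Take crate F and crate A: weight 9 + 8 = 17 ≤ 17, value 15 + 17 = 32.
No other feasible combination does better.

32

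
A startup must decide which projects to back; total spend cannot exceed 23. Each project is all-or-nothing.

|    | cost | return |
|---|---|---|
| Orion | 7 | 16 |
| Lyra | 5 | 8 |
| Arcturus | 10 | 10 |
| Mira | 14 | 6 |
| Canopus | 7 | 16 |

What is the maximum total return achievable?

Take Orion, Lyra, and Canopus: cost 7 + 5 + 7 = 19 ≤ 23, return 16 + 8 + 16 = 40.
No other feasible combination does better.

40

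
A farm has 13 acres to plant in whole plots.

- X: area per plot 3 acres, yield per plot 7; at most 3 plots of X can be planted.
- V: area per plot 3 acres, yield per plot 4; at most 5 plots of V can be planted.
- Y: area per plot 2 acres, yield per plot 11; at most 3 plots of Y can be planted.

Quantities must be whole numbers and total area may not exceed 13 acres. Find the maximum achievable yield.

47

Take 2×X and 3×Y: area 12 ≤ 13, yield 2·7 + 3·11 = 47.
Y has the best ratio (11/2) and is taken to its limit of 3; remaining capacity is filled optimally with the others.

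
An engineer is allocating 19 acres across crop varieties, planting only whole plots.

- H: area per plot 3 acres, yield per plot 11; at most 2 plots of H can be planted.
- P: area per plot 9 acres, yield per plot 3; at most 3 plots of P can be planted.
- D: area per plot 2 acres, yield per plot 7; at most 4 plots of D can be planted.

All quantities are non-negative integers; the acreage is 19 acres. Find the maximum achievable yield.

2×H and 3×D: area 12 ≤ 19, yield 2·11 + 3·7 = 43.
2×H and 4×D: area 14 ≤ 19, yield 2·11 + 4·7 = 50.
Best is 50.

50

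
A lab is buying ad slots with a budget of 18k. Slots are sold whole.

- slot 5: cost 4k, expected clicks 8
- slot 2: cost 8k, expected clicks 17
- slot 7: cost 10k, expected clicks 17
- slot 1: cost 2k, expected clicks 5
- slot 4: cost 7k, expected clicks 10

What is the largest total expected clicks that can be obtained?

34

Allowing fractional choices, the relaxed optimum would be about 36.8, but ad slots are indivisible.
slot 2 + slot 7: cost 8 + 10 = 18 ≤ 18, expected clicks 17 + 17 = 34.
slot 2 + slot 1 + slot 4: cost 8 + 2 + 7 = 17 ≤ 18, expected clicks 17 + 5 + 10 = 32.
Best is slot 2 and slot 7 with total expected clicks 34.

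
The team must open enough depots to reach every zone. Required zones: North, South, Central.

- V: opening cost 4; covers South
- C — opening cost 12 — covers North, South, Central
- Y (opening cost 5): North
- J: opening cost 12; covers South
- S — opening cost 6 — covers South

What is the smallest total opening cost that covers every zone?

The greedy cost-per-new-zone heuristic would pick V, Y, and C for 21, but a cheaper cover exists.
C alone covers North, South, Central — every zone.
Total opening cost: 12.
No cover costs less than 12.

12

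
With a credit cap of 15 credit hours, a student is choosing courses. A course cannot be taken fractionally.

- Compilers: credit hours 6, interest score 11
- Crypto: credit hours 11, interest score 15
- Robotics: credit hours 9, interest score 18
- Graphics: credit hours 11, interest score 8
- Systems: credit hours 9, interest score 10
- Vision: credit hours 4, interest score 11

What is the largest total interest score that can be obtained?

29

Treat it as a binary knapsack problem.
Allowing fractional choices, the relaxed optimum would be about 32.7, but courses are indivisible.
Crypto + Vision: credit hours 11 + 4 = 15 ≤ 15, interest score 15 + 11 = 26.
Robotics + Vision: credit hours 9 + 4 = 13 ≤ 15, interest score 18 + 11 = 29.
Compilers + Robotics: credit hours 6 + 9 = 15 ≤ 15, interest score 11 + 18 = 29.
The maximum interest score is 29; one optimal choice is Robotics and Vision.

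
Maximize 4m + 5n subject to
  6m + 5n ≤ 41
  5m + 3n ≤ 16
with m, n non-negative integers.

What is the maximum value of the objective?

(m,n)=(0,5): 6·0+5·5=25≤41, 5·0+3·5=15≤16, objective 25.
(m,n)=(0,4): 6·0+5·4=20≤41, 5·0+3·4=12≤16, objective 20.
No feasible integer point exceeds 25.

25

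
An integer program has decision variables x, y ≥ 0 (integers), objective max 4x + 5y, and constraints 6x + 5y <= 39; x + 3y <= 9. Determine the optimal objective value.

Relaxing integrality, the LP optimum is 27.92 at (x,y) = (5.54, 1.15), which is not an integer point.
(x,y)=(5,1): 6·5+5·1=35≤39, 1·5+3·1=8≤9, objective 25.
(x,y)=(6,0): 6·6+5·0=36≤39, 1·6+3·0=6≤9, objective 24.
(x,y)=(4,1): 6·4+5·1=29≤39, 1·4+3·1=7≤9, objective 21.
No feasible integer point exceeds 25.

25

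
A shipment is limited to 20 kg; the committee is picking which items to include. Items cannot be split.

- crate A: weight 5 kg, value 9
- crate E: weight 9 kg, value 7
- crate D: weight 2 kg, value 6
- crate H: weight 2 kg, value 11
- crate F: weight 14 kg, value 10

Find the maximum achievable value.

Allowing fractional choices, the relaxed optimum would be about 34.4, but items are indivisible.
crate A + crate E + crate H: weight 5 + 9 + 2 = 16 ≤ 20, value 9 + 7 + 11 = 27.
crate A + crate E + crate D + crate H: weight 5 + 9 + 2 + 2 = 18 ≤ 20, value 9 + 7 + 6 + 11 = 33.
crate D + crate H + crate F: weight 2 + 2 + 14 = 18 ≤ 20, value 6 + 11 + 10 = 27.
Best is crate A, crate E, crate D, and crate H with total value 33.

33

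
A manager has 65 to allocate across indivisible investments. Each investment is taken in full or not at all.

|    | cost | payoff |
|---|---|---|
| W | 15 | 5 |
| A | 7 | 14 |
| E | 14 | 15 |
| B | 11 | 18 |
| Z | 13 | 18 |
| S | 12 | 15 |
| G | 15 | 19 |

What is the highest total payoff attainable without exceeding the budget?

85

Take E, B, Z, S, and G: cost 14 + 11 + 13 + 12 + 15 = 65 ≤ 65, payoff 15 + 18 + 18 + 15 + 19 = 85.
No other feasible combination does better.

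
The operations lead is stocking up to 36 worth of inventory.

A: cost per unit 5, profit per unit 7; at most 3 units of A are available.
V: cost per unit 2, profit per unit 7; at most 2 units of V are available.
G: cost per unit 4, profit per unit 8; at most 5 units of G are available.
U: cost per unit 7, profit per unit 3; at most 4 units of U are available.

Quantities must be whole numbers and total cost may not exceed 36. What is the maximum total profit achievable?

68

2×A, 2×V, and 5×G: cost 34 ≤ 36, profit 2·7 + 2·7 + 5·8 = 68.
3×A, 2×V, and 4×G: cost 35 ≤ 36, profit 3·7 + 2·7 + 4·8 = 67.
Best is 68.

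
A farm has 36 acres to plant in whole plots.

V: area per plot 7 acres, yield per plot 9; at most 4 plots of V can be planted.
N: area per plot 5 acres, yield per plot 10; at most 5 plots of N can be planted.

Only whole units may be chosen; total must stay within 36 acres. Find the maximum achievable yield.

59

Take 1×V and 5×N: area 32 ≤ 36, yield 1·9 + 5·10 = 59.
N has the best ratio (10/5) and is taken to its limit of 5; remaining capacity is filled optimally with the others.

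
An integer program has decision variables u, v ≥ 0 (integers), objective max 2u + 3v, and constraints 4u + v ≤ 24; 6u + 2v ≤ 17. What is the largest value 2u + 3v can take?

Relaxing integrality, the LP optimum is 25.50 at (u,v) = (0, 8.5), which is not an integer point.
(u,v)=(0,8): 4·0+1·8=8≤24, 6·0+2·8=16≤17, objective 24.
(u,v)=(0,7): 4·0+1·7=7≤24, 6·0+2·7=14≤17, objective 21.
No feasible integer point exceeds 24.

24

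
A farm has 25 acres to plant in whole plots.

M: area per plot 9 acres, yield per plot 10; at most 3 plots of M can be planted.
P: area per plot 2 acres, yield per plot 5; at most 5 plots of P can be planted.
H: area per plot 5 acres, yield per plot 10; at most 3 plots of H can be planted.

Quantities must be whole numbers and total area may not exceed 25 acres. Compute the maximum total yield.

P has the best ratio (5/2); taking only P gives at most 5×5 = 25 (stopped by the supply cap of 5).
Mixing does better — 5×P and 3×H: area 25 ≤ 25, yield 5·5 + 3·10 = 55.

55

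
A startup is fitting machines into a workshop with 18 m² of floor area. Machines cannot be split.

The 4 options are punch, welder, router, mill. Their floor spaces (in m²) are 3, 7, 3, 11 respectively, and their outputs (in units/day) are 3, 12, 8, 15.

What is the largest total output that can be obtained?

Allowing fractional choices, the relaxed optimum would be about 30.9, but machines are indivisible.
punch + router + mill: floor space 3 + 3 + 11 = 17 ≤ 18, output 3 + 8 + 15 = 26.
welder + mill: floor space 7 + 11 = 18 ≤ 18, output 12 + 15 = 27.
punch + welder + router: floor space 3 + 7 + 3 = 13 ≤ 18, output 3 + 12 + 8 = 23.
Best is welder and mill with total output 27.

27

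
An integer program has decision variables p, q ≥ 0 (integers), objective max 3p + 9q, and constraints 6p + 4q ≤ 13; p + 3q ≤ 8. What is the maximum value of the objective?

(p,q)=(0,2) is feasible, giving 18.
(p,q)=(1,1) is feasible, giving 12.
(p,q)=(0,1) is feasible, giving 9.
Maximum is 18 at (p,q)=(0,2).

18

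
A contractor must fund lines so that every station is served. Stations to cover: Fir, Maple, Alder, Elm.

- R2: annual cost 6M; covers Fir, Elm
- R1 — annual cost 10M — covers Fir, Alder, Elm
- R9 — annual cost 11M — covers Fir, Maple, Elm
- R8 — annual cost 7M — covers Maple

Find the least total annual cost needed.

The greedy cost-per-new-station heuristic would pick R2, R8, and R1 for 23, but a cheaper cover exists.
Choose R1 and R8: together they cover Fir, Maple, Alder, Elm — every station.
Total annual cost: 10 + 7 = 17.
No cover costs less than 17.

17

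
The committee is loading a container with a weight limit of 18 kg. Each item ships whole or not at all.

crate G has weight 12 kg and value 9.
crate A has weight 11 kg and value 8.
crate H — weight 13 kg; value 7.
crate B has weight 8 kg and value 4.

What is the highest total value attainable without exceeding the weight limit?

This is an integer program with binary decision variables.
Allowing fractional choices, the relaxed optimum would be about 13.4, but items are indivisible.
crate G: weight 12 ≤ 18, value 9.
crate A: weight 11 ≤ 18, value 8.
Best is crate G with total value 9.

9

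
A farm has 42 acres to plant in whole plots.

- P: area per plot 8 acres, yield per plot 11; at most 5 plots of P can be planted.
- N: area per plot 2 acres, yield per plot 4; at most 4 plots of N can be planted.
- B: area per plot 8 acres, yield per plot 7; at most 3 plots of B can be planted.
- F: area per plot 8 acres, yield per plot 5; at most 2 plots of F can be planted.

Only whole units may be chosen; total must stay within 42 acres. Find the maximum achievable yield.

This is a bounded integer knapsack.
N has the best ratio (4/2); taking only N gives at most 4×4 = 16 (stopped by the supply cap of 4).
Mixing does better — 4×P and 4×N: area 40 ≤ 42, yield 4·11 + 4·4 = 60.

60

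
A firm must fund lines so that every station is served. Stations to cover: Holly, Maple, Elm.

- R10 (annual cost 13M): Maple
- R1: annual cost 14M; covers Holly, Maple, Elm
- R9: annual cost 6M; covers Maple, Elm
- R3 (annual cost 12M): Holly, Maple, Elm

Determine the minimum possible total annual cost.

This is a weighted set-cover instance.
R3 alone covers Holly, Maple, Elm — every station.
Total annual cost: 12.

12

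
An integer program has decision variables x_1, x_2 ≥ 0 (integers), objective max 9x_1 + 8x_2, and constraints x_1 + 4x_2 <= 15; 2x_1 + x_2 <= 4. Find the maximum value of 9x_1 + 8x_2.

(x_1,x_2)=(1,2): 1·1+4·2=9≤15, 2·1+1·2=4≤4, objective 25.
(x_1,x_2)=(0,3): 1·0+4·3=12≤15, 2·0+1·3=3≤4, objective 24.
(x_1,x_2)=(1,1): 1·1+4·1=5≤15, 2·1+1·1=3≤4, objective 17.
The best lattice point is (1,2), giving 25.

25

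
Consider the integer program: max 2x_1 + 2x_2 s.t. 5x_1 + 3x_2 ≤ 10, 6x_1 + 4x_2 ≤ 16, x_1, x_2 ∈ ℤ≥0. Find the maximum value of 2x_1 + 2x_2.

The continuous relaxation peaks at (0, 3.33) with value 6.67; rounding to a feasible lattice point costs some objective.
(x_1,x_2)=(0,3): 5·0+3·3=9≤10, 6·0+4·3=12≤16, objective 6.
(x_1,x_2)=(0,2): 5·0+3·2=6≤10, 6·0+4·2=8≤16, objective 4.
The best lattice point is (0,3), giving 6.

6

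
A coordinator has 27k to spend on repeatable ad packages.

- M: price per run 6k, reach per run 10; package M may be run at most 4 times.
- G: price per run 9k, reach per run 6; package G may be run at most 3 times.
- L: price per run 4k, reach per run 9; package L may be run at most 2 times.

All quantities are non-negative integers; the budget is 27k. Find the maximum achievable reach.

48

Take 3×M and 2×L: price 26 ≤ 27, reach 3·10 + 2·9 = 48.
L has the best ratio (9/4) and is taken to its limit of 2; remaining capacity is filled optimally with the others.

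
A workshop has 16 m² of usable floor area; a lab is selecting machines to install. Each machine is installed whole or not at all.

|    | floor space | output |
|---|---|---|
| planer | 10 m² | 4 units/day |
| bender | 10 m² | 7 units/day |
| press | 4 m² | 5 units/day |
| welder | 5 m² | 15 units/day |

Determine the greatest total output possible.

22

This is a 0-1 knapsack instance.
Allowing fractional choices, the relaxed optimum would be about 24.9, but machines are indivisible.
press + welder: floor space 4 + 5 = 9 ≤ 16, output 5 + 15 = 20.
bender + welder: floor space 10 + 5 = 15 ≤ 16, output 7 + 15 = 22.
planer + welder: floor space 10 + 5 = 15 ≤ 16, output 4 + 15 = 19.
Best is bender and welder with total output 22.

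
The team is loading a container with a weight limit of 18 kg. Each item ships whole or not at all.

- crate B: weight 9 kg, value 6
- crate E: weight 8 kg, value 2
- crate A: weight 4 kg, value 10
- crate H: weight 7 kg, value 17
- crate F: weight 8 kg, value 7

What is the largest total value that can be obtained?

Treat it as a binary knapsack problem.
Allowing fractional choices, the relaxed optimum would be about 33.1, but items are indivisible.
crate H + crate F: weight 7 + 8 = 15 ≤ 18, value 17 + 7 = 24.
crate B + crate H: weight 9 + 7 = 16 ≤ 18, value 6 + 17 = 23.
crate A + crate H: weight 4 + 7 = 11 ≤ 18, value 10 + 17 = 27.
Best is crate A and crate H with total value 27.

27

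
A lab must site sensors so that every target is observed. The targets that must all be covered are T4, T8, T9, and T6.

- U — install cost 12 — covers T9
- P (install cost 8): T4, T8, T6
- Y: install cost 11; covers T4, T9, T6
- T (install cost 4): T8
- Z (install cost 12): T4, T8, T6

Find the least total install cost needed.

15

This is an integer covering problem.
The greedy cost-per-new-target heuristic would pick P and Y for 19, but a cheaper cover exists.
Choose Y and T: together they cover T4, T8, T9, T6 — every target.
Total install cost: 11 + 4 = 15.
No cover costs less than 15.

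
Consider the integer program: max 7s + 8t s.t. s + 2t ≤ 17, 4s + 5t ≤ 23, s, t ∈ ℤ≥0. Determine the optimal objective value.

Relaxing integrality, the LP optimum is 40.25 at (s,t) = (5.75, 0), which is not an integer point.
(s,t)=(2,3): 1·2+2·3=8≤17, 4·2+5·3=23≤23, objective 38.
(s,t)=(3,2): 1·3+2·2=7≤17, 4·3+5·2=22≤23, objective 37.
The best lattice point is (2,3), giving 38.

38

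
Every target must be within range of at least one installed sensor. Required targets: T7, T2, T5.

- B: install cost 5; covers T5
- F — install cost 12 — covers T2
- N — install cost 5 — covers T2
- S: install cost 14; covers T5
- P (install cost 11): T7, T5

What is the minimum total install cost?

This is an integer covering problem.
The greedy cost-per-new-target heuristic would pick B, N, and P for 21, but a cheaper cover exists.
Choose N and P: together they cover T7, T2, T5 — every target.
Total install cost: 5 + 11 = 16.
No cover costs less than 16.

16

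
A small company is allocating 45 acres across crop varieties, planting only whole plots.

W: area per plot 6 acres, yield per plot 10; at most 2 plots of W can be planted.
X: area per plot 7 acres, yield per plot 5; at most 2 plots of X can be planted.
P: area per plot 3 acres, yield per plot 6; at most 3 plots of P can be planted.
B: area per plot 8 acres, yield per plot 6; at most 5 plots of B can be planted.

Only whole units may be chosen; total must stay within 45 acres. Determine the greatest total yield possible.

56

Take 2×W, 3×P, and 3×B: area 45 ≤ 45, yield 2·10 + 3·6 + 3·6 = 56.
P has the best ratio (6/3) and is taken to its limit of 3; remaining capacity is filled optimally with the others.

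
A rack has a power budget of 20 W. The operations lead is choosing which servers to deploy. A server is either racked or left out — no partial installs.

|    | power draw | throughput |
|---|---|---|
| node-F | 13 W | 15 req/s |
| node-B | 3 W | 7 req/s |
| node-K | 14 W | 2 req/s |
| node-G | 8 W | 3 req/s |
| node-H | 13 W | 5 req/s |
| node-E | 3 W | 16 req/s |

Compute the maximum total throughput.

38

node-F + node-E: power draw 13 + 3 = 16 ≤ 20, throughput 15 + 16 = 31.
node-F + node-B + node-E: power draw 13 + 3 + 3 = 19 ≤ 20, throughput 15 + 7 + 16 = 38.
Best is node-F, node-B, and node-E with total throughput 38.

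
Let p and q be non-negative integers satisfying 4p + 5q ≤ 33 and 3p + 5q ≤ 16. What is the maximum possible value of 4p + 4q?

The continuous relaxation peaks at (5.33, 0) with value 21.33; rounding to a feasible lattice point costs some objective.
(p,q)=(5,0): 4·5+5·0=20≤33, 3·5+5·0=15≤16, objective 20.
(p,q)=(4,0): 4·4+5·0=16≤33, 3·4+5·0=12≤16, objective 16.
Maximum is 20 at (p,q)=(5,0).

20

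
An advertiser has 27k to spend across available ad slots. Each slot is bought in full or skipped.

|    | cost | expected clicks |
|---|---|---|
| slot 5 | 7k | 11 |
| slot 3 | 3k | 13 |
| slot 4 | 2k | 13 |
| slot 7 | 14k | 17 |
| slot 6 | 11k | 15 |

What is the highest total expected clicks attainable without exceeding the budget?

Take slot 5, slot 3, slot 4, and slot 7: cost 7 + 3 + 2 + 14 = 26 ≤ 27, expected clicks 11 + 13 + 13 + 17 = 54.
No other feasible combination does better.

54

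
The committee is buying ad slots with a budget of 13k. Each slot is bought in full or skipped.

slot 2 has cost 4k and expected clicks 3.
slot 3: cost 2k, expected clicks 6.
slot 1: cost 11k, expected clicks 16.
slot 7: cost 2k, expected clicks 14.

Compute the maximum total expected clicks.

30

Allowing fractional choices, the relaxed optimum would be about 33.1, but ad slots are indivisible.
slot 1 + slot 7: cost 11 + 2 = 13 ≤ 13, expected clicks 16 + 14 = 30.
slot 2 + slot 3 + slot 7: cost 4 + 2 + 2 = 8 ≤ 13, expected clicks 3 + 6 + 14 = 23.
slot 3 + slot 1: cost 2 + 11 = 13 ≤ 13, expected clicks 6 + 16 = 22.
Best is slot 1 and slot 7 with total expected clicks 30.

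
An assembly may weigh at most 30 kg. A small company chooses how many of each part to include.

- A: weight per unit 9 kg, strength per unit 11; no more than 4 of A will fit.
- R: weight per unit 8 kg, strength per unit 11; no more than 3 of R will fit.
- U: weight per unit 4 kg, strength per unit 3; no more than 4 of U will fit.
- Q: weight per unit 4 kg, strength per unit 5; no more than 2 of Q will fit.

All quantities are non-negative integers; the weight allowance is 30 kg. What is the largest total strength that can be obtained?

This is a bounded integer knapsack.
R has the best ratio (11/8); taking only R gives at most 3×11 = 33 (stopped by the weight limit).
Mixing does better — 3×R and 1×Q: weight 28 ≤ 30, strength 3·11 + 1·5 = 38.

38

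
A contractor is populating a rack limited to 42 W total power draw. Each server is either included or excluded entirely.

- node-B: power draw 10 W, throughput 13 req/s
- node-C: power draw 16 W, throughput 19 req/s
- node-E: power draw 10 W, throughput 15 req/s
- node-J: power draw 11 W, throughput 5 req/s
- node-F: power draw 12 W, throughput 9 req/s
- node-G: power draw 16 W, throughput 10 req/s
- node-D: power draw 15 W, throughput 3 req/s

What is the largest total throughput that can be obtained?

47

Allowing fractional choices, the relaxed optimum would be about 51.5, but servers are indivisible.
node-C + node-E + node-G: power draw 16 + 10 + 16 = 42 ≤ 42, throughput 19 + 15 + 10 = 44.
node-C + node-E + node-F: power draw 16 + 10 + 12 = 38 ≤ 42, throughput 19 + 15 + 9 = 43.
node-B + node-C + node-E: power draw 10 + 16 + 10 = 36 ≤ 42, throughput 13 + 19 + 15 = 47.
Best is node-B, node-C, and node-E with total throughput 47.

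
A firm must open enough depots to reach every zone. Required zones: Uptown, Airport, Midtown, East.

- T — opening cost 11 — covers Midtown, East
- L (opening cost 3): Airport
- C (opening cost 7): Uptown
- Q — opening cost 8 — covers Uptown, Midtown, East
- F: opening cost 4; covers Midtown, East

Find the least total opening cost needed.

11

The greedy cost-per-new-zone heuristic would pick F, L, and C for 14, but a cheaper cover exists.
Choose L and Q: together they cover Uptown, Airport, Midtown, East — every zone.
Total opening cost: 3 + 8 = 11.
No cover costs less than 11.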